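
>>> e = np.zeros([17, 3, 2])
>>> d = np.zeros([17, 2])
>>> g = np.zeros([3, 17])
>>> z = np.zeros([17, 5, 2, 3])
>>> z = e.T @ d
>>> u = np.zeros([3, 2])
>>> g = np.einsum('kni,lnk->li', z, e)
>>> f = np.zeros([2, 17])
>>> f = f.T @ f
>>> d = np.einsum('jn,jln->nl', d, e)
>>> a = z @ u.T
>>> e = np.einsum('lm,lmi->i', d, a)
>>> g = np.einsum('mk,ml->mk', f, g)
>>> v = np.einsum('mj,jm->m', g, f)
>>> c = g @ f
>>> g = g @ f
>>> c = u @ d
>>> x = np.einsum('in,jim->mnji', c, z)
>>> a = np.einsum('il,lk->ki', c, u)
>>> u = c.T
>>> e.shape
(3,)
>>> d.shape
(2, 3)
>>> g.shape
(17, 17)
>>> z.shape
(2, 3, 2)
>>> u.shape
(3, 3)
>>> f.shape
(17, 17)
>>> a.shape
(2, 3)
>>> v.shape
(17,)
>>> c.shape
(3, 3)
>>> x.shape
(2, 3, 2, 3)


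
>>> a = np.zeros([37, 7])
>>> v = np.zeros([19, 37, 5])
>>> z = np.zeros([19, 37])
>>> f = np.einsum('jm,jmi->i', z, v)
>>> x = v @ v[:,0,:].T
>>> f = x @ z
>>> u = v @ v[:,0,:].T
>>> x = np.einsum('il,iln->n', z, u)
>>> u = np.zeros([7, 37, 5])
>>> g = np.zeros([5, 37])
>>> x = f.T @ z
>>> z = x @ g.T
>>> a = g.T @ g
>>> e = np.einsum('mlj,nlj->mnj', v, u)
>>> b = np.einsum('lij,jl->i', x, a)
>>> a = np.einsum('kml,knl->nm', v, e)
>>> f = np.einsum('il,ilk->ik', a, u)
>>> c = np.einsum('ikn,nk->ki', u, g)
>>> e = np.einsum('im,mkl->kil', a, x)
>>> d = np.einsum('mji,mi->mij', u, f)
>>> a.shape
(7, 37)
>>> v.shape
(19, 37, 5)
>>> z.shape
(37, 37, 5)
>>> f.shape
(7, 5)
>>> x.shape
(37, 37, 37)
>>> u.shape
(7, 37, 5)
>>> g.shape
(5, 37)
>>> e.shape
(37, 7, 37)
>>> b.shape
(37,)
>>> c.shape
(37, 7)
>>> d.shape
(7, 5, 37)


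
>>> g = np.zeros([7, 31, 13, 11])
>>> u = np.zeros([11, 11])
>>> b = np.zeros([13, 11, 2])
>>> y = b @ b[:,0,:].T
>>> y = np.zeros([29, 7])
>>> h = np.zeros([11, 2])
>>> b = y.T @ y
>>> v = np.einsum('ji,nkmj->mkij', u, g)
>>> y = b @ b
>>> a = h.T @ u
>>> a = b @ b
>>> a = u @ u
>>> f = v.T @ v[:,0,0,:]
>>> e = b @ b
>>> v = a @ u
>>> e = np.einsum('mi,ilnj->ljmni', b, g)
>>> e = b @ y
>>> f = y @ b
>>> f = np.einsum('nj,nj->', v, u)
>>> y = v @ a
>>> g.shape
(7, 31, 13, 11)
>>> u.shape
(11, 11)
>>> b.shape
(7, 7)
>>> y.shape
(11, 11)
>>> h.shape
(11, 2)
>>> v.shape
(11, 11)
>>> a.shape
(11, 11)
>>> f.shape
()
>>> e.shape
(7, 7)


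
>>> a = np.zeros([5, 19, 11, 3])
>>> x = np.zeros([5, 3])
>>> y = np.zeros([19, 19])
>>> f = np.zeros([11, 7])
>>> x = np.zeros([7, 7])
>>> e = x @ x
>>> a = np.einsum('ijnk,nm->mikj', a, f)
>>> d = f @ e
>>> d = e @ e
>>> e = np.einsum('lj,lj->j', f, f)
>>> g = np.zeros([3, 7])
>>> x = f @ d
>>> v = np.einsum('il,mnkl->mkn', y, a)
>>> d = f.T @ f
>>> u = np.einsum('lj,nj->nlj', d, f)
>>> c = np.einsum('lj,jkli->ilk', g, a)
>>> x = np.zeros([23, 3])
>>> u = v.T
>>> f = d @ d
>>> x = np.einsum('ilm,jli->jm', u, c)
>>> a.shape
(7, 5, 3, 19)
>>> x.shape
(19, 7)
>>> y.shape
(19, 19)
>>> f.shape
(7, 7)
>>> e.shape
(7,)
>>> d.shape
(7, 7)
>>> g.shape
(3, 7)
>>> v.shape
(7, 3, 5)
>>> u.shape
(5, 3, 7)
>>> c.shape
(19, 3, 5)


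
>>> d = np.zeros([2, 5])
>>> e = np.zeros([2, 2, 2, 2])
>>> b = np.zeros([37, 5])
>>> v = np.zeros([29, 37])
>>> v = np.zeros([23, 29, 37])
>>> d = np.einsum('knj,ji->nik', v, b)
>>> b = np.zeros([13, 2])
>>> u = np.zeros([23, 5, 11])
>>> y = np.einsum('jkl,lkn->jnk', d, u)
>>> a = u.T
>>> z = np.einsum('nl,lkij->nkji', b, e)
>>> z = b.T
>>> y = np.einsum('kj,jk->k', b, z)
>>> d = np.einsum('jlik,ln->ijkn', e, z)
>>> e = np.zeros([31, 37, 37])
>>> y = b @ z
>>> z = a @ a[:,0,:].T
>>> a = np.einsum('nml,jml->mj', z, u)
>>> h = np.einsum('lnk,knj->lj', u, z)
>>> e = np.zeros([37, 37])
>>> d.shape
(2, 2, 2, 13)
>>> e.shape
(37, 37)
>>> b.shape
(13, 2)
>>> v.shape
(23, 29, 37)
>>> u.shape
(23, 5, 11)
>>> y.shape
(13, 13)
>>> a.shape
(5, 23)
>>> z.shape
(11, 5, 11)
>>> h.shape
(23, 11)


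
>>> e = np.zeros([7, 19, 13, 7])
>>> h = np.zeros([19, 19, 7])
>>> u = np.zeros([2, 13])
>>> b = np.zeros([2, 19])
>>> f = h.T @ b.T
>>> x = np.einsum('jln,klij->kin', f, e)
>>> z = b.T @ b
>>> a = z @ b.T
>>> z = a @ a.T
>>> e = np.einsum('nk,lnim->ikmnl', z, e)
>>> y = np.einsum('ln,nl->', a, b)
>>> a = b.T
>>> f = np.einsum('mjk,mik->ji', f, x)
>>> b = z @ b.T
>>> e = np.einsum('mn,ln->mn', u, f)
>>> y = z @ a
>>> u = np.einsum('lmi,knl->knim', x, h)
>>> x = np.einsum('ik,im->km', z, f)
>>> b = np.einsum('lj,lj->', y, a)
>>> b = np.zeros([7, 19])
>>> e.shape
(2, 13)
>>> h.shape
(19, 19, 7)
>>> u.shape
(19, 19, 2, 13)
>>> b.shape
(7, 19)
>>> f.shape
(19, 13)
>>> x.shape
(19, 13)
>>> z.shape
(19, 19)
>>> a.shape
(19, 2)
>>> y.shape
(19, 2)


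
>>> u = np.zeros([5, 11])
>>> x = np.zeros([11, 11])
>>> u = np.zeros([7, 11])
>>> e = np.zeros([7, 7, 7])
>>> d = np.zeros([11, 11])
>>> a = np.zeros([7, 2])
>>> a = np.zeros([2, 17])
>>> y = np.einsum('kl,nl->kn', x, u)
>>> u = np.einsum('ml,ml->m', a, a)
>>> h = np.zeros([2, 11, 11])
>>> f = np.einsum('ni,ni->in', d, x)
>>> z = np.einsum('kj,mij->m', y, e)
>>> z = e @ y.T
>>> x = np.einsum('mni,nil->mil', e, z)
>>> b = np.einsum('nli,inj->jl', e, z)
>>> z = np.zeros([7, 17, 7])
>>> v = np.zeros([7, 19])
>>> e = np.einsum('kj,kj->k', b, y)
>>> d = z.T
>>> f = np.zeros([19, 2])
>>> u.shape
(2,)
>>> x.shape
(7, 7, 11)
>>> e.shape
(11,)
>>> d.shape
(7, 17, 7)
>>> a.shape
(2, 17)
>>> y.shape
(11, 7)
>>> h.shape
(2, 11, 11)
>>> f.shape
(19, 2)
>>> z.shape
(7, 17, 7)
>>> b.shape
(11, 7)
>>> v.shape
(7, 19)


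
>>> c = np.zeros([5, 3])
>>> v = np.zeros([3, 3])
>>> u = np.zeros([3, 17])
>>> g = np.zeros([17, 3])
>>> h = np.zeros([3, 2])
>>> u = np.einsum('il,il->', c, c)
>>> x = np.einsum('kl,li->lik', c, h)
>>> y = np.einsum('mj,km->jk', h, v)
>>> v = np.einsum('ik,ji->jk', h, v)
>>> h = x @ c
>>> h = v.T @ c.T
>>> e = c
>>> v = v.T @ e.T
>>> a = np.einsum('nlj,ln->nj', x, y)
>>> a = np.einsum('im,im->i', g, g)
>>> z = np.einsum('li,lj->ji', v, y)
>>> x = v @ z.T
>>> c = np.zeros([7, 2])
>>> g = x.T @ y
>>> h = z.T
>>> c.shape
(7, 2)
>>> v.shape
(2, 5)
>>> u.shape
()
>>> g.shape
(3, 3)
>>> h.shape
(5, 3)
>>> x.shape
(2, 3)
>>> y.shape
(2, 3)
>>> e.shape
(5, 3)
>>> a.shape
(17,)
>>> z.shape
(3, 5)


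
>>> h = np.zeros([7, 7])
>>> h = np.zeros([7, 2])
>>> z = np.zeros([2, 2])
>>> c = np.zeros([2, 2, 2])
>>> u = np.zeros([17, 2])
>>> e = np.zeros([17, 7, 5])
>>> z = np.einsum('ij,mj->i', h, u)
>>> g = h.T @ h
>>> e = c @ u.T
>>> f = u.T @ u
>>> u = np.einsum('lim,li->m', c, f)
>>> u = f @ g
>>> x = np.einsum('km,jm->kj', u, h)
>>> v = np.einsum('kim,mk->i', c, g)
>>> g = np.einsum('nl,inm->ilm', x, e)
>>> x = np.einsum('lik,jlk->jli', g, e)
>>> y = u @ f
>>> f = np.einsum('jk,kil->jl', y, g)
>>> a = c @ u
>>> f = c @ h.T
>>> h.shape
(7, 2)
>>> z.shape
(7,)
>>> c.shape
(2, 2, 2)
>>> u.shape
(2, 2)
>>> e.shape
(2, 2, 17)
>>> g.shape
(2, 7, 17)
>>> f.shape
(2, 2, 7)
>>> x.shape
(2, 2, 7)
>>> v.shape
(2,)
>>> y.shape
(2, 2)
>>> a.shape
(2, 2, 2)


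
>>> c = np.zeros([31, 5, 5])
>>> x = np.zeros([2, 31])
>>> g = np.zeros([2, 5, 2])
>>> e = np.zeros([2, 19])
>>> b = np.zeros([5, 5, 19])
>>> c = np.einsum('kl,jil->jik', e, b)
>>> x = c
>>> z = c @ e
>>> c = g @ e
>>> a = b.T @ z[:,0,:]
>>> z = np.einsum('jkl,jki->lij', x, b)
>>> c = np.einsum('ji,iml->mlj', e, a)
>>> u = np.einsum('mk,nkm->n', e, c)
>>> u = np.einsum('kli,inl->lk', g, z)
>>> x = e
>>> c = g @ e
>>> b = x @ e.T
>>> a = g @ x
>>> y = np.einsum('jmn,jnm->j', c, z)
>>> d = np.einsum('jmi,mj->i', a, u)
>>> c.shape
(2, 5, 19)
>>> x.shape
(2, 19)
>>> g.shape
(2, 5, 2)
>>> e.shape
(2, 19)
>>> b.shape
(2, 2)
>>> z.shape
(2, 19, 5)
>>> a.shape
(2, 5, 19)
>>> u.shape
(5, 2)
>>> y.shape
(2,)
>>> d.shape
(19,)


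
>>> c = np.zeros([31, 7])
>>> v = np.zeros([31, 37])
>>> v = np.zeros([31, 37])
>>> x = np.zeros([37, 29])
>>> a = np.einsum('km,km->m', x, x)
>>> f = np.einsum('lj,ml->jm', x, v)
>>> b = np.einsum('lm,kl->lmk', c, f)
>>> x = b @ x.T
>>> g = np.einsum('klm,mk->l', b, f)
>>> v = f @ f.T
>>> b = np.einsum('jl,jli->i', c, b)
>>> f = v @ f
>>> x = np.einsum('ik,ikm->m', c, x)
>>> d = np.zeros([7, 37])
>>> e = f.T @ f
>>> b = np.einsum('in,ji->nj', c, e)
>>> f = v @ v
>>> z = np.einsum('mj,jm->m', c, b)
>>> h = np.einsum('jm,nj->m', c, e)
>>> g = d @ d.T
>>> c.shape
(31, 7)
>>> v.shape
(29, 29)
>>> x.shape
(37,)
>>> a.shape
(29,)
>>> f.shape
(29, 29)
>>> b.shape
(7, 31)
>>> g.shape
(7, 7)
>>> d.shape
(7, 37)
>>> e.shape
(31, 31)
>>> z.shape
(31,)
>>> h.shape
(7,)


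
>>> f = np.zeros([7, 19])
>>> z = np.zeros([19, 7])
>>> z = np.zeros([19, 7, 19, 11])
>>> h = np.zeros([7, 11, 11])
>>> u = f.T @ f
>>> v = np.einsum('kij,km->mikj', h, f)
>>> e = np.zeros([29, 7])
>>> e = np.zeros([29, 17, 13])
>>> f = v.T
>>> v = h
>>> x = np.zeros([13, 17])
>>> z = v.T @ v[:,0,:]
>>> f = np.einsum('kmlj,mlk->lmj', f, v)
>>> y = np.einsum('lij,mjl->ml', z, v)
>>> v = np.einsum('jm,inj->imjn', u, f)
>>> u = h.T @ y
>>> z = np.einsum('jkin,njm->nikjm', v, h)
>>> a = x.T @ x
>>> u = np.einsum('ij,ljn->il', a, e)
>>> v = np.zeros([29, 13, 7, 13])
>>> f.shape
(11, 7, 19)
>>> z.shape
(7, 19, 19, 11, 11)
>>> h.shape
(7, 11, 11)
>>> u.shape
(17, 29)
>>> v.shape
(29, 13, 7, 13)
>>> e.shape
(29, 17, 13)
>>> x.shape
(13, 17)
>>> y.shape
(7, 11)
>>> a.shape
(17, 17)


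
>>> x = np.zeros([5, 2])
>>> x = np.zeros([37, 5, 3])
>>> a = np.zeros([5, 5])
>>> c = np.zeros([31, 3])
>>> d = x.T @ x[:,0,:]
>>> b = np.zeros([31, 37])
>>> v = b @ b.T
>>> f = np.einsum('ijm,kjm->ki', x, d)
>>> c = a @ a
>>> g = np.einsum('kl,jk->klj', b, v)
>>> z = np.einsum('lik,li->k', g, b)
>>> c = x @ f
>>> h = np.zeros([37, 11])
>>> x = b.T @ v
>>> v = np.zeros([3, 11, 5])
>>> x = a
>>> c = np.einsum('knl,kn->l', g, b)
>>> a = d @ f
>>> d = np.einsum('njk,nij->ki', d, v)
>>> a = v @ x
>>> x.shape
(5, 5)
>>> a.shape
(3, 11, 5)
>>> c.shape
(31,)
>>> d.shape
(3, 11)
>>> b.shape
(31, 37)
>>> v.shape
(3, 11, 5)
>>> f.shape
(3, 37)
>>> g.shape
(31, 37, 31)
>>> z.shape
(31,)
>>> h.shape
(37, 11)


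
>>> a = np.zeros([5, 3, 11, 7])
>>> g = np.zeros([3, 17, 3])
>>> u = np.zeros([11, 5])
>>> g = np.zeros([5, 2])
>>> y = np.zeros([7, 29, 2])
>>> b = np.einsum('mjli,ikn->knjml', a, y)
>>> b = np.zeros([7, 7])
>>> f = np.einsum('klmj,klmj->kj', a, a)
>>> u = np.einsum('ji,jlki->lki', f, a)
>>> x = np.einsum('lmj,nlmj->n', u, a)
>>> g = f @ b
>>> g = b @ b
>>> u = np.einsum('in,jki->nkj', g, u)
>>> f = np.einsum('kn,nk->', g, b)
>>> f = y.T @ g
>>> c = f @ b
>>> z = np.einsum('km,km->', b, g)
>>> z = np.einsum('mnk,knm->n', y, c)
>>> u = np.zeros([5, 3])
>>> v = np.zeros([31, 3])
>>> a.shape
(5, 3, 11, 7)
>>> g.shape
(7, 7)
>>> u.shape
(5, 3)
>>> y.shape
(7, 29, 2)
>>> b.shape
(7, 7)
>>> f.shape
(2, 29, 7)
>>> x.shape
(5,)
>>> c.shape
(2, 29, 7)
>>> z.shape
(29,)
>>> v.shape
(31, 3)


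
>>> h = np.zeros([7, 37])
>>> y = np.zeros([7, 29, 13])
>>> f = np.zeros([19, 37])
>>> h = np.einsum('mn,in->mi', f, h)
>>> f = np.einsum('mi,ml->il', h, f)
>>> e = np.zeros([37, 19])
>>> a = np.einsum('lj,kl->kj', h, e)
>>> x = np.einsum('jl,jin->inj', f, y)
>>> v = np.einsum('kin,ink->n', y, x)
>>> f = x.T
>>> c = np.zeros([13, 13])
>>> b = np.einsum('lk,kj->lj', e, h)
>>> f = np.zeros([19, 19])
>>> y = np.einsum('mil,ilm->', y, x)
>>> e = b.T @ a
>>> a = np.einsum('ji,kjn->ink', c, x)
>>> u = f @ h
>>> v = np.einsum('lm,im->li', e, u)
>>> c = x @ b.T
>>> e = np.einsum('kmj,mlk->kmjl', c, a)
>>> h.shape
(19, 7)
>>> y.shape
()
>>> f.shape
(19, 19)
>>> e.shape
(29, 13, 37, 7)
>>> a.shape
(13, 7, 29)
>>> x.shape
(29, 13, 7)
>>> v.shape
(7, 19)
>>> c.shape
(29, 13, 37)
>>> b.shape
(37, 7)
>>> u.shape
(19, 7)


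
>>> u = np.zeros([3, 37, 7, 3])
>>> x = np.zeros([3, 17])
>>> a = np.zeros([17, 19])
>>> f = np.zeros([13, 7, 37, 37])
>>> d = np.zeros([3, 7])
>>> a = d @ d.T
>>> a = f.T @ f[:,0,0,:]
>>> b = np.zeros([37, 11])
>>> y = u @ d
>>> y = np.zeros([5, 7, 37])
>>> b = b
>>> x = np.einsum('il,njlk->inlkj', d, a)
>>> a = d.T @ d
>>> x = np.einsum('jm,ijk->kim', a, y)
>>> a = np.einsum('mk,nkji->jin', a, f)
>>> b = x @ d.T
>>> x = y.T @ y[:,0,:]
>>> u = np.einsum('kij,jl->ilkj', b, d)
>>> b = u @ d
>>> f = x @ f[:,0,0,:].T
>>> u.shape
(5, 7, 37, 3)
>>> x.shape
(37, 7, 37)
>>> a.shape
(37, 37, 13)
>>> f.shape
(37, 7, 13)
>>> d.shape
(3, 7)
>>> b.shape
(5, 7, 37, 7)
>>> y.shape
(5, 7, 37)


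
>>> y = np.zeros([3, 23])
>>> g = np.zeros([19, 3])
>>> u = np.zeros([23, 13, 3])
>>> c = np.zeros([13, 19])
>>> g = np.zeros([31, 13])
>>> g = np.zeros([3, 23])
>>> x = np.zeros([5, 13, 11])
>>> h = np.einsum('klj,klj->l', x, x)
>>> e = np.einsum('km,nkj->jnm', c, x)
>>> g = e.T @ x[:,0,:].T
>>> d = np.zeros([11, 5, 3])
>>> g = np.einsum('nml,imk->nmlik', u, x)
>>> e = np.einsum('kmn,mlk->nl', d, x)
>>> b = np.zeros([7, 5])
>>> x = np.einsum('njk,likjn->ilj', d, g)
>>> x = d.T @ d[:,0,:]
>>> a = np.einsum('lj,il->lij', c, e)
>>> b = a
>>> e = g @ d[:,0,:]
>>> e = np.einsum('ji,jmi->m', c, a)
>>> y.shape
(3, 23)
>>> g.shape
(23, 13, 3, 5, 11)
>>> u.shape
(23, 13, 3)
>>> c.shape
(13, 19)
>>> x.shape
(3, 5, 3)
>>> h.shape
(13,)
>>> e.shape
(3,)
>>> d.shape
(11, 5, 3)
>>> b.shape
(13, 3, 19)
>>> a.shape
(13, 3, 19)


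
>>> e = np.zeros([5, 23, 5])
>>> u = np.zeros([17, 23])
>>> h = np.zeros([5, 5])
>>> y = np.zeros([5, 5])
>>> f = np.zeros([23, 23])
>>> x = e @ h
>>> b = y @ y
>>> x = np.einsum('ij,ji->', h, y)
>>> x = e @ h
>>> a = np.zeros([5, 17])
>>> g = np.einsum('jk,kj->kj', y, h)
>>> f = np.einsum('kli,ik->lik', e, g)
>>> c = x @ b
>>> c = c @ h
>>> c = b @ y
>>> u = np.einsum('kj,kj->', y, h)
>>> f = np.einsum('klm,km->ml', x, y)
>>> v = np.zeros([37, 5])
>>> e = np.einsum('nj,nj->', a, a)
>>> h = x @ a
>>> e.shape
()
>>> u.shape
()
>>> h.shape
(5, 23, 17)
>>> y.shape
(5, 5)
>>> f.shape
(5, 23)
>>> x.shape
(5, 23, 5)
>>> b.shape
(5, 5)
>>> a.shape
(5, 17)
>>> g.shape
(5, 5)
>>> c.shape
(5, 5)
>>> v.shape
(37, 5)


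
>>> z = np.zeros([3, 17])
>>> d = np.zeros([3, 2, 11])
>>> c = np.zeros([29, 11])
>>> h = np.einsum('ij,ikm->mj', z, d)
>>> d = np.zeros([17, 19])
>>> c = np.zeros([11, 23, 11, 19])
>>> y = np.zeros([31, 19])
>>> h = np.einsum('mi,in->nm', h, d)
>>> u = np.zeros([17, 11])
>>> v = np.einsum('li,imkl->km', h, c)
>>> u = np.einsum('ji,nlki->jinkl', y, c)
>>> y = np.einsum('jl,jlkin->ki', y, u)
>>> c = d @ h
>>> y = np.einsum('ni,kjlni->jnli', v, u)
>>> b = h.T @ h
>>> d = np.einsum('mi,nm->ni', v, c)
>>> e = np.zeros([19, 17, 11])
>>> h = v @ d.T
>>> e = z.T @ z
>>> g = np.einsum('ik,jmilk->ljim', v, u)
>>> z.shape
(3, 17)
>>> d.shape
(17, 23)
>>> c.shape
(17, 11)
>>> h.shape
(11, 17)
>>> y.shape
(19, 11, 11, 23)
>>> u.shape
(31, 19, 11, 11, 23)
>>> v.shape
(11, 23)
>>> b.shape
(11, 11)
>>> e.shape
(17, 17)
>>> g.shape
(11, 31, 11, 19)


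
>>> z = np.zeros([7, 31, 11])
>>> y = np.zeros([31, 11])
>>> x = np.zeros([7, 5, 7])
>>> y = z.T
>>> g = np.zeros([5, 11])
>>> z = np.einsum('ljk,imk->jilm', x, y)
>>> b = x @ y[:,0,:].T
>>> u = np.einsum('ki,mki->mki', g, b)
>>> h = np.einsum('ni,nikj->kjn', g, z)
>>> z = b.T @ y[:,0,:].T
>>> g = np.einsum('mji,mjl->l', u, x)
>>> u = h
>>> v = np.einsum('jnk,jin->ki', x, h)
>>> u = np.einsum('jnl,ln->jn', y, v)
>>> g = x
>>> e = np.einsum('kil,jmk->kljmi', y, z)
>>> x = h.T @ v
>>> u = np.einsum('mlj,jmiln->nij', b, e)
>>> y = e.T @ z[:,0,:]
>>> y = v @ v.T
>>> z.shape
(11, 5, 11)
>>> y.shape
(7, 7)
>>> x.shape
(5, 31, 31)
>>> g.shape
(7, 5, 7)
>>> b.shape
(7, 5, 11)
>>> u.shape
(31, 11, 11)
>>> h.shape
(7, 31, 5)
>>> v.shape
(7, 31)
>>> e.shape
(11, 7, 11, 5, 31)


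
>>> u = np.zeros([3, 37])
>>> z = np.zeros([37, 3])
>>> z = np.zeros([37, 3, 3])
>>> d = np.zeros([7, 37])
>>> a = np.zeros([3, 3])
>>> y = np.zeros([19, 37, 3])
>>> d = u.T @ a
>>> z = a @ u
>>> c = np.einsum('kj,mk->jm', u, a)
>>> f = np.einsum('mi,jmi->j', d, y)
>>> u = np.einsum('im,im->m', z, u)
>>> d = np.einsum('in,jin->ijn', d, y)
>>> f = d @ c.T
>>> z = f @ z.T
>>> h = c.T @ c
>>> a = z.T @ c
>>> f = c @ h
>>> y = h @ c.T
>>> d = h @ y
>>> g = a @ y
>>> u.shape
(37,)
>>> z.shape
(37, 19, 3)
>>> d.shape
(3, 37)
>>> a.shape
(3, 19, 3)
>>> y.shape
(3, 37)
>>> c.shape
(37, 3)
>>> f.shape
(37, 3)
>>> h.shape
(3, 3)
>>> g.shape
(3, 19, 37)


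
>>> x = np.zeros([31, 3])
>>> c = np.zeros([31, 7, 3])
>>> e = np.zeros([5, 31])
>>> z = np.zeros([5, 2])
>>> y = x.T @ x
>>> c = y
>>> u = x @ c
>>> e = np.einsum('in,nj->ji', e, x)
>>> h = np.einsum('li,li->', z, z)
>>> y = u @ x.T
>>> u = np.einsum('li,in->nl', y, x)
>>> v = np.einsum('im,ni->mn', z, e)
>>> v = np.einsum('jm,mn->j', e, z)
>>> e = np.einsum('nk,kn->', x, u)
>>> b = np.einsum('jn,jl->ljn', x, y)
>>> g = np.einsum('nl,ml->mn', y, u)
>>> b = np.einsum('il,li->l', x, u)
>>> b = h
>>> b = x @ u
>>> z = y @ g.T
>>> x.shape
(31, 3)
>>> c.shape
(3, 3)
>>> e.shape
()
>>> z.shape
(31, 3)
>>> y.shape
(31, 31)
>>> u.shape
(3, 31)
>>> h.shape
()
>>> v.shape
(3,)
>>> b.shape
(31, 31)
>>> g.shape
(3, 31)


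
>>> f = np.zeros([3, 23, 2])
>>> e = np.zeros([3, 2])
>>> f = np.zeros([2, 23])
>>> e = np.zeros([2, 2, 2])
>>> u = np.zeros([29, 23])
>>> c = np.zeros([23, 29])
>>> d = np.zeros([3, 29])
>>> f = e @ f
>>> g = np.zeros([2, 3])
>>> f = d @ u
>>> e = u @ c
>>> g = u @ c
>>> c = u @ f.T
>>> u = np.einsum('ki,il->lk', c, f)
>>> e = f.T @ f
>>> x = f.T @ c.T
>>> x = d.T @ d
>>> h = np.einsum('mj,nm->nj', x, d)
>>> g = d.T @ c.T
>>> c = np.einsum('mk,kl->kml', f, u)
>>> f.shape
(3, 23)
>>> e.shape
(23, 23)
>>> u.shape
(23, 29)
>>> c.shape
(23, 3, 29)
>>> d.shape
(3, 29)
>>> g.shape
(29, 29)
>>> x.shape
(29, 29)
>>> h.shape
(3, 29)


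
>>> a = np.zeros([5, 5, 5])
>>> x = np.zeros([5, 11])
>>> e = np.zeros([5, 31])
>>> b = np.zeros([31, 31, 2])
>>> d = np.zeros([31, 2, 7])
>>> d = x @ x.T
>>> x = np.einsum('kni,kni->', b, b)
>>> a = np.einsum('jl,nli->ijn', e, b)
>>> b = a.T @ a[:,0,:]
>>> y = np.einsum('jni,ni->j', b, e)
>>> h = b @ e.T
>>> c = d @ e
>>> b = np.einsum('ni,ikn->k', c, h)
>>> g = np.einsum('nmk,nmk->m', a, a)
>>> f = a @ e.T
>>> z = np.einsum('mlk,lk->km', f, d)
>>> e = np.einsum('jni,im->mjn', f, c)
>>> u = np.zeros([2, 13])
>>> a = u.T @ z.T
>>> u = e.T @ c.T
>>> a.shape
(13, 5)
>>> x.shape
()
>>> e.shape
(31, 2, 5)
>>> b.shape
(5,)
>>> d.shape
(5, 5)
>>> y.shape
(31,)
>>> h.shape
(31, 5, 5)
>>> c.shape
(5, 31)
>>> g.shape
(5,)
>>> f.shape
(2, 5, 5)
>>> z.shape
(5, 2)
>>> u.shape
(5, 2, 5)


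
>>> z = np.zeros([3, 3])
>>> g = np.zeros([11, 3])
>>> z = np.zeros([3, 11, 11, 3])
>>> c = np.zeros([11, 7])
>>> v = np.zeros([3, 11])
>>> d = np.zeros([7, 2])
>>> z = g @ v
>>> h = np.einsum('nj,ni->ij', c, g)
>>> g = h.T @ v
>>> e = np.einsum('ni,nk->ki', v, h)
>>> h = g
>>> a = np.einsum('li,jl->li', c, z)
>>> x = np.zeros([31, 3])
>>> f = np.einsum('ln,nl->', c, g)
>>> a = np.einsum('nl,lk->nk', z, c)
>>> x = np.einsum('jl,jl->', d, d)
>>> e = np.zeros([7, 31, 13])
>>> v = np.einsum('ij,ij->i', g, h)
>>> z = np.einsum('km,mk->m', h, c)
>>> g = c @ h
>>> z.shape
(11,)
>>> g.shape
(11, 11)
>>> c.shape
(11, 7)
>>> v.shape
(7,)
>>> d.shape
(7, 2)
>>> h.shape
(7, 11)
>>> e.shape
(7, 31, 13)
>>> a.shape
(11, 7)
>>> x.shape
()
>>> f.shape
()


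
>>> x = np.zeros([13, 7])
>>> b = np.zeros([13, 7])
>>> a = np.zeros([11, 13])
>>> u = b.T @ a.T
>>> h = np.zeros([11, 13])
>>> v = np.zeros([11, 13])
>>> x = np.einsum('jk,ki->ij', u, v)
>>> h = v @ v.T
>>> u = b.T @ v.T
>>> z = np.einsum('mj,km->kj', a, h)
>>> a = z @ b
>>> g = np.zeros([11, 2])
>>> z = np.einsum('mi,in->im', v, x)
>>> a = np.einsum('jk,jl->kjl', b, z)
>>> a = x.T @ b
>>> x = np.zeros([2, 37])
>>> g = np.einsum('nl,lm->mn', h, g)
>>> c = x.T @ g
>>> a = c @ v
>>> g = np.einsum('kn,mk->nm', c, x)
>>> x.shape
(2, 37)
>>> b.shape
(13, 7)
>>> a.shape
(37, 13)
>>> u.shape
(7, 11)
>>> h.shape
(11, 11)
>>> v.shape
(11, 13)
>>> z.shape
(13, 11)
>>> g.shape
(11, 2)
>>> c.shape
(37, 11)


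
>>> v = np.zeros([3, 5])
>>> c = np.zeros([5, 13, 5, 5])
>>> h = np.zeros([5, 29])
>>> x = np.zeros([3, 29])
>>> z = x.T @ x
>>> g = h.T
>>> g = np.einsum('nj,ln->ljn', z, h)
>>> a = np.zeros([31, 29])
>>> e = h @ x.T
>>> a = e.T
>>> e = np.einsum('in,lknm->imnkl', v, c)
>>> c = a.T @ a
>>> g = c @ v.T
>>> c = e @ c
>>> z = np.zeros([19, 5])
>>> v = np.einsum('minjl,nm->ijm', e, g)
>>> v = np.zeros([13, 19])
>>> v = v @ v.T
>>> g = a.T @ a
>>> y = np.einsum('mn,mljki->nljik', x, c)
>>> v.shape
(13, 13)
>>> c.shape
(3, 5, 5, 13, 5)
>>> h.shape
(5, 29)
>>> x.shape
(3, 29)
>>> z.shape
(19, 5)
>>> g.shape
(5, 5)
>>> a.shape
(3, 5)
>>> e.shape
(3, 5, 5, 13, 5)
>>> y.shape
(29, 5, 5, 5, 13)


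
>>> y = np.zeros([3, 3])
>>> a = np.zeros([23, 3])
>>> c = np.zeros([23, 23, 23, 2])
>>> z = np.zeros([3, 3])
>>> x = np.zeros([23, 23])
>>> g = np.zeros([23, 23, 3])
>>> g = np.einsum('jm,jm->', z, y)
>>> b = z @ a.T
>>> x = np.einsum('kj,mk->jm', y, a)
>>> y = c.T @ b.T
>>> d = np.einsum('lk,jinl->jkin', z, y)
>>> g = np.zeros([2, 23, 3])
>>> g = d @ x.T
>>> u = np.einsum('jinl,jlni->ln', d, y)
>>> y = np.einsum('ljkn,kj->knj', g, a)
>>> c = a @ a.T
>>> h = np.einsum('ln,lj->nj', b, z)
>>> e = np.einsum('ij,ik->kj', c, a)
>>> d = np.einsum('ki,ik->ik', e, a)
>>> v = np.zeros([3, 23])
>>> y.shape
(23, 3, 3)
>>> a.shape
(23, 3)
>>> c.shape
(23, 23)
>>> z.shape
(3, 3)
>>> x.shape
(3, 23)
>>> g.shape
(2, 3, 23, 3)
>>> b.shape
(3, 23)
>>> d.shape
(23, 3)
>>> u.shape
(23, 23)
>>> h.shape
(23, 3)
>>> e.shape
(3, 23)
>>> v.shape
(3, 23)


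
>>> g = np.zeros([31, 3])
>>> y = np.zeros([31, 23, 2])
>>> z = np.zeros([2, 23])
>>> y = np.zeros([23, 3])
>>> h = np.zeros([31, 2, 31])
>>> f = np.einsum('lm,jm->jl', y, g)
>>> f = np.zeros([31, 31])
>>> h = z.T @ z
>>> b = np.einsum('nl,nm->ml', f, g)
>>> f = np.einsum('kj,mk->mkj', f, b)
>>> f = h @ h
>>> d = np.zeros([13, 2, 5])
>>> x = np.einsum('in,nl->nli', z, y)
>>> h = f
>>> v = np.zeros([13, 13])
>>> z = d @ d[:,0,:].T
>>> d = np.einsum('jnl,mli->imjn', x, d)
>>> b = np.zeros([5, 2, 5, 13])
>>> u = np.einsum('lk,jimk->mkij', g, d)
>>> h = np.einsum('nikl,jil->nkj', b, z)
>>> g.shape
(31, 3)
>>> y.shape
(23, 3)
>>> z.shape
(13, 2, 13)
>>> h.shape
(5, 5, 13)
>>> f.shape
(23, 23)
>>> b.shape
(5, 2, 5, 13)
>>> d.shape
(5, 13, 23, 3)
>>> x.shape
(23, 3, 2)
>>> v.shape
(13, 13)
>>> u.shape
(23, 3, 13, 5)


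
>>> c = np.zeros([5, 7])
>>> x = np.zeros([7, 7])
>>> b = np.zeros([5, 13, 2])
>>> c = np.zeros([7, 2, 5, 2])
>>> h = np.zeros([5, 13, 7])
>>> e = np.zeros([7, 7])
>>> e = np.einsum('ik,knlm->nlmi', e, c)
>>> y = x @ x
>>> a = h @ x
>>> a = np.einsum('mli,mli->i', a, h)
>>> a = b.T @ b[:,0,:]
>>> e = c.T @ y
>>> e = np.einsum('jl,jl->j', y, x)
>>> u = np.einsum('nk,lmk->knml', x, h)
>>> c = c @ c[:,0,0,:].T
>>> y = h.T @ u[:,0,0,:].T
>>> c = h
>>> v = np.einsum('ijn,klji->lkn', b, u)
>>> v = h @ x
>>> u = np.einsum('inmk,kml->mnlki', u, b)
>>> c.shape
(5, 13, 7)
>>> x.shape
(7, 7)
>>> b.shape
(5, 13, 2)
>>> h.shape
(5, 13, 7)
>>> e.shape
(7,)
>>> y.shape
(7, 13, 7)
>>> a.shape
(2, 13, 2)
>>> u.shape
(13, 7, 2, 5, 7)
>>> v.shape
(5, 13, 7)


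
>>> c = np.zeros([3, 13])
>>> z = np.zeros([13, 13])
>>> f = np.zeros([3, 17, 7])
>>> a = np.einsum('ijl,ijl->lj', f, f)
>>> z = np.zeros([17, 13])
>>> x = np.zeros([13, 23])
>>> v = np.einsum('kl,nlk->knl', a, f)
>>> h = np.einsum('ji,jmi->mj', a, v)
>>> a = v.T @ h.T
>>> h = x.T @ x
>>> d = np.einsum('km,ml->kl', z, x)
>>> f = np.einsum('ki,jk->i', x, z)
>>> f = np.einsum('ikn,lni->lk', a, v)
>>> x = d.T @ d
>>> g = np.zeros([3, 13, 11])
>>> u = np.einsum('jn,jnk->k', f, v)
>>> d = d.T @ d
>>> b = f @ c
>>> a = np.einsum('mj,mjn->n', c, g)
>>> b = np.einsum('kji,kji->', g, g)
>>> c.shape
(3, 13)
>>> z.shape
(17, 13)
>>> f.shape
(7, 3)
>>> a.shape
(11,)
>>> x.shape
(23, 23)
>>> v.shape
(7, 3, 17)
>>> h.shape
(23, 23)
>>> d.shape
(23, 23)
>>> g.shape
(3, 13, 11)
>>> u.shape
(17,)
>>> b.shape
()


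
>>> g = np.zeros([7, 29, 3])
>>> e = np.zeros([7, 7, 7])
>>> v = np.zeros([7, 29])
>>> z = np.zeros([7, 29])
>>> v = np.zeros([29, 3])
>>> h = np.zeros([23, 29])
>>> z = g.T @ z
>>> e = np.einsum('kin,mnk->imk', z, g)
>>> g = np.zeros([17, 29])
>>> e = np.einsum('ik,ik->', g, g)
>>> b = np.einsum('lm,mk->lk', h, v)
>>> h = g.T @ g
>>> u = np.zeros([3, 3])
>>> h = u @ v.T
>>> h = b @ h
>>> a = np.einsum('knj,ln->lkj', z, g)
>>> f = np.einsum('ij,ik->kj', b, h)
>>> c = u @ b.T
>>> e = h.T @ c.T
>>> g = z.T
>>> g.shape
(29, 29, 3)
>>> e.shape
(29, 3)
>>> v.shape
(29, 3)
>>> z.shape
(3, 29, 29)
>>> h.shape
(23, 29)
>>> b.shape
(23, 3)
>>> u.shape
(3, 3)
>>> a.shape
(17, 3, 29)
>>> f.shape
(29, 3)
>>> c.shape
(3, 23)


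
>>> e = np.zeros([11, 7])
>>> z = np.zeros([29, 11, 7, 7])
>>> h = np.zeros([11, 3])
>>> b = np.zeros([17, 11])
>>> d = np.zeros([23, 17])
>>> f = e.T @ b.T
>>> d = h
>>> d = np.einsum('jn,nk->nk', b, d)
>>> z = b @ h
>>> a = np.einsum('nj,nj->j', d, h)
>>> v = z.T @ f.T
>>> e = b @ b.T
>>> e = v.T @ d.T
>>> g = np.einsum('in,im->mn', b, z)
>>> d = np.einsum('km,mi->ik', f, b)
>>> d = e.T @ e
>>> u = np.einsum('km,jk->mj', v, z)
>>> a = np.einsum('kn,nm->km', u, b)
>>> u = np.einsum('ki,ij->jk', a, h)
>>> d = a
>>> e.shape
(7, 11)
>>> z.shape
(17, 3)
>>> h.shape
(11, 3)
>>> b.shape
(17, 11)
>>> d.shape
(7, 11)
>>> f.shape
(7, 17)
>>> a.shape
(7, 11)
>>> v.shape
(3, 7)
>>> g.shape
(3, 11)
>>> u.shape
(3, 7)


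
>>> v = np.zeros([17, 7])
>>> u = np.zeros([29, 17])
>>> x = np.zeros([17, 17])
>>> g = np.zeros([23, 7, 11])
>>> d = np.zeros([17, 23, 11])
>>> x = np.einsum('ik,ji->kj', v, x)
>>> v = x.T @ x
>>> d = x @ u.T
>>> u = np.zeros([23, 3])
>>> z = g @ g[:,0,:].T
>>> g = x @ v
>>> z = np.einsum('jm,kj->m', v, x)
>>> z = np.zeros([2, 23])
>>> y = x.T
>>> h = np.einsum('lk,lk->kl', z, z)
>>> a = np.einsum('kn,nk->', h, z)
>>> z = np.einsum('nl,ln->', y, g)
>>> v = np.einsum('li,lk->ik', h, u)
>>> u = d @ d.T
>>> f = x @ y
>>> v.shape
(2, 3)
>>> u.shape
(7, 7)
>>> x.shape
(7, 17)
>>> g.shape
(7, 17)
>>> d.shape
(7, 29)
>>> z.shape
()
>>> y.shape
(17, 7)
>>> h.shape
(23, 2)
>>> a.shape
()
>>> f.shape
(7, 7)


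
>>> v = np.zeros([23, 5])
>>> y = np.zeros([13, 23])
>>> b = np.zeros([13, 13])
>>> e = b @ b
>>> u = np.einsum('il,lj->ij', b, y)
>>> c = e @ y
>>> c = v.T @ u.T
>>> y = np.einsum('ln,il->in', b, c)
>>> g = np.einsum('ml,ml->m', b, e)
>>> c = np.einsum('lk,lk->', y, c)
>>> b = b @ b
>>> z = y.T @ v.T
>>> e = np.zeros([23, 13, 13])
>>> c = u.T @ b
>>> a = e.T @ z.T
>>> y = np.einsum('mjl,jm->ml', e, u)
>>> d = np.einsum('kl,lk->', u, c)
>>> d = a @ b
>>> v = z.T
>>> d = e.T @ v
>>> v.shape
(23, 13)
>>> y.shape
(23, 13)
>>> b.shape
(13, 13)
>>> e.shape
(23, 13, 13)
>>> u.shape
(13, 23)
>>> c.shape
(23, 13)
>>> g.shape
(13,)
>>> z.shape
(13, 23)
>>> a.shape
(13, 13, 13)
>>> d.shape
(13, 13, 13)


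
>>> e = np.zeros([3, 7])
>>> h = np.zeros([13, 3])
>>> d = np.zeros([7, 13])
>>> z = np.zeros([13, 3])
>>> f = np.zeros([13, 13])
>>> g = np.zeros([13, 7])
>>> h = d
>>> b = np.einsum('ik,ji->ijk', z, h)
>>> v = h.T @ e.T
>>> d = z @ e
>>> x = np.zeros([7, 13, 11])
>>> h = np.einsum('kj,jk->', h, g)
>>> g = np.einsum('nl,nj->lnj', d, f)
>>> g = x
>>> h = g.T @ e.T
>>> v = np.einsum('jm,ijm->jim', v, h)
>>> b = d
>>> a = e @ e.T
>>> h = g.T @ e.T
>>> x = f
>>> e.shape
(3, 7)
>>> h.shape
(11, 13, 3)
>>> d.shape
(13, 7)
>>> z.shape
(13, 3)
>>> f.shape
(13, 13)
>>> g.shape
(7, 13, 11)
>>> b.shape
(13, 7)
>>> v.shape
(13, 11, 3)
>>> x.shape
(13, 13)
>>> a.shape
(3, 3)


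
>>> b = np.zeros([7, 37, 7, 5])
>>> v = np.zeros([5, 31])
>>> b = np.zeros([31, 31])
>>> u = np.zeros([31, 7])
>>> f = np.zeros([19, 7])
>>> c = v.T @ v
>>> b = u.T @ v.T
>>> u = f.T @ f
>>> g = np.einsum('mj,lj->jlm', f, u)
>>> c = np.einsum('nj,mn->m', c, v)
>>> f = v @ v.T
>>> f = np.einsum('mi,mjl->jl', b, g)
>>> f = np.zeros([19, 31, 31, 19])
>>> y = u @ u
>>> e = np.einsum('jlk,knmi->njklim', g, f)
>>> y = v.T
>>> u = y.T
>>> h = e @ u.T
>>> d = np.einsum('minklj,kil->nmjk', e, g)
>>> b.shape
(7, 5)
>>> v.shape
(5, 31)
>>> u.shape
(5, 31)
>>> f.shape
(19, 31, 31, 19)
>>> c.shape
(5,)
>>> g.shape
(7, 7, 19)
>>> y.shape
(31, 5)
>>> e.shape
(31, 7, 19, 7, 19, 31)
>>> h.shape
(31, 7, 19, 7, 19, 5)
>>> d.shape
(19, 31, 31, 7)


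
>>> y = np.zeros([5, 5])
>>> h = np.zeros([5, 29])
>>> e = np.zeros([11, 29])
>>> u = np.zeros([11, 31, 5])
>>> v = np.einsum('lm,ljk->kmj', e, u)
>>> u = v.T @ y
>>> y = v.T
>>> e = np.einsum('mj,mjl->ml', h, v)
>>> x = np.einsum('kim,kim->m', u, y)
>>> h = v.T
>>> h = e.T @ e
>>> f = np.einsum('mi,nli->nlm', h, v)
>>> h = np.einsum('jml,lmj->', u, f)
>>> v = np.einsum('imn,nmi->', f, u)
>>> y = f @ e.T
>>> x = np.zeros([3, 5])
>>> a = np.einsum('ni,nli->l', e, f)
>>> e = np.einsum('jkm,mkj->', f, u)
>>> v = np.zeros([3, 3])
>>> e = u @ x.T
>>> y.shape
(5, 29, 5)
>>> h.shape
()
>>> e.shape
(31, 29, 3)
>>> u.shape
(31, 29, 5)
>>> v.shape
(3, 3)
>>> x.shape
(3, 5)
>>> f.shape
(5, 29, 31)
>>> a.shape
(29,)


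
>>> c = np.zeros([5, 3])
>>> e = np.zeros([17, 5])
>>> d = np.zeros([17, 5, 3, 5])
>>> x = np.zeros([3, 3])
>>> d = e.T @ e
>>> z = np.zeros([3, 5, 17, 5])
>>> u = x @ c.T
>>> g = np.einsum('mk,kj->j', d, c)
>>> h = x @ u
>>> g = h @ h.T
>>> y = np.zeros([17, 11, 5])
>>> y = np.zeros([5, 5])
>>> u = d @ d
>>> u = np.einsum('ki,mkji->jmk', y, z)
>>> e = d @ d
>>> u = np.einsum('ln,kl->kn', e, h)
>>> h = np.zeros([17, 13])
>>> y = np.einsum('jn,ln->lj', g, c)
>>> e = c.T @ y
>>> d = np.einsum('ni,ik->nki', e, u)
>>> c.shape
(5, 3)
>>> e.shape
(3, 3)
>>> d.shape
(3, 5, 3)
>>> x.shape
(3, 3)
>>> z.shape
(3, 5, 17, 5)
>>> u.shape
(3, 5)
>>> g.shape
(3, 3)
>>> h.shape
(17, 13)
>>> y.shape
(5, 3)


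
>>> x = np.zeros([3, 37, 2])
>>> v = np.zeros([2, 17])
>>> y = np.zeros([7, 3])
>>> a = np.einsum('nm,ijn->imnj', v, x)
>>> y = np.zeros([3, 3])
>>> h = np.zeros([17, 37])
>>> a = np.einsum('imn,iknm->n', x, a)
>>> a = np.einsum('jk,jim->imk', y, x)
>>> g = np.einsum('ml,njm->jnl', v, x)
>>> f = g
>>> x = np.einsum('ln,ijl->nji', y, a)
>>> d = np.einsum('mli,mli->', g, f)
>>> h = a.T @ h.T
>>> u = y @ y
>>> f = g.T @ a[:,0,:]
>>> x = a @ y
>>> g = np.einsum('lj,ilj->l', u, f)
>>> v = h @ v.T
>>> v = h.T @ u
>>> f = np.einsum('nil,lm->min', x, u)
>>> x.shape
(37, 2, 3)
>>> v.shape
(17, 2, 3)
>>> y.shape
(3, 3)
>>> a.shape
(37, 2, 3)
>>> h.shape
(3, 2, 17)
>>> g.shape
(3,)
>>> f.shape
(3, 2, 37)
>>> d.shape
()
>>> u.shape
(3, 3)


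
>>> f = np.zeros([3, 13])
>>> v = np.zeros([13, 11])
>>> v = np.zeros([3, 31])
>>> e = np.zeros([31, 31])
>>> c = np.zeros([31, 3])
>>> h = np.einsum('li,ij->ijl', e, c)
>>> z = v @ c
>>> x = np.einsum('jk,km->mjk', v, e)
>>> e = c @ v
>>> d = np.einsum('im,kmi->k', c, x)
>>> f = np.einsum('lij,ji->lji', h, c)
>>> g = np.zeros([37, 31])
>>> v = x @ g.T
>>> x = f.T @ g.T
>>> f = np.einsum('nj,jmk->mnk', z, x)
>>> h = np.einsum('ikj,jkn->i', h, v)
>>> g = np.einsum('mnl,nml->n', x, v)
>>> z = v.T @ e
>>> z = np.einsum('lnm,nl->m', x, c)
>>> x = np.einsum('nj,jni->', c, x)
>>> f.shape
(31, 3, 37)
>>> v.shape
(31, 3, 37)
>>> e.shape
(31, 31)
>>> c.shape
(31, 3)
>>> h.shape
(31,)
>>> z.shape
(37,)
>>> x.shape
()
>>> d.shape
(31,)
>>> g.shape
(31,)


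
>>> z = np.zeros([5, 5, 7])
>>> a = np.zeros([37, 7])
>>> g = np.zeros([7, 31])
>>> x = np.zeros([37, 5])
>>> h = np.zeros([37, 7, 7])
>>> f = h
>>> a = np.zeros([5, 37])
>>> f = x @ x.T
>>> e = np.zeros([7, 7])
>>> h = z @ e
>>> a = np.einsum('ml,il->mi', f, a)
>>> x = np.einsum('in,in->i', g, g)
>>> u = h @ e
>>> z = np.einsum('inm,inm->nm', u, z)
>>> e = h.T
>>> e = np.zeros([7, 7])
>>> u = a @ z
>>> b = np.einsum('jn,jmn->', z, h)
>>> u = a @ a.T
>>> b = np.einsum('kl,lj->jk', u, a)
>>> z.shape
(5, 7)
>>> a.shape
(37, 5)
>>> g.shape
(7, 31)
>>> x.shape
(7,)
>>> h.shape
(5, 5, 7)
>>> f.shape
(37, 37)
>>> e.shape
(7, 7)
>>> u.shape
(37, 37)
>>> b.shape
(5, 37)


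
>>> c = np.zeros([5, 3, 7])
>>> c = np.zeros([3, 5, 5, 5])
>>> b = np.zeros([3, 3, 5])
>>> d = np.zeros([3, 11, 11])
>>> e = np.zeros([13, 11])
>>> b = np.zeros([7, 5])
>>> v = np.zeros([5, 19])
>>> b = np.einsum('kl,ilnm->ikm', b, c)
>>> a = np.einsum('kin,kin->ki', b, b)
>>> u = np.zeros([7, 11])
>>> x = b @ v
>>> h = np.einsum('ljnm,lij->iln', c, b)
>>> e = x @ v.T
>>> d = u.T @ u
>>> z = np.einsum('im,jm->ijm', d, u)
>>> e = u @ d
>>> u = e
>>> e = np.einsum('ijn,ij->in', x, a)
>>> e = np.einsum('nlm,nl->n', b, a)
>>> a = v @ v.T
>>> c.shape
(3, 5, 5, 5)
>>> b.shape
(3, 7, 5)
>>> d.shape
(11, 11)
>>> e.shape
(3,)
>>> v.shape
(5, 19)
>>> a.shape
(5, 5)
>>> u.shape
(7, 11)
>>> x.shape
(3, 7, 19)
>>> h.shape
(7, 3, 5)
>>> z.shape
(11, 7, 11)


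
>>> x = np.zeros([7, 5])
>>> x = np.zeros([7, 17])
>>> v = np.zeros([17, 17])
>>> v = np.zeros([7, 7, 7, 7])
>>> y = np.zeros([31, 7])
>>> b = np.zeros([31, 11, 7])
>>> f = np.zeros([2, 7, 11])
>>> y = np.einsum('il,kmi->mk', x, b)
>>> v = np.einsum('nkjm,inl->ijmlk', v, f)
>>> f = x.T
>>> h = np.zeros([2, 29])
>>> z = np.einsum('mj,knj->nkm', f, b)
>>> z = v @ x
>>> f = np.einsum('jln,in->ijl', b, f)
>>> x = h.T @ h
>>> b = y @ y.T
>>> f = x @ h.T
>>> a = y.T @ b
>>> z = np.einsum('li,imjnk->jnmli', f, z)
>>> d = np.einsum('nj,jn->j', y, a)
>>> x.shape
(29, 29)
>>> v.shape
(2, 7, 7, 11, 7)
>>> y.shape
(11, 31)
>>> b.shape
(11, 11)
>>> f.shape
(29, 2)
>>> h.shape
(2, 29)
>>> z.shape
(7, 11, 7, 29, 2)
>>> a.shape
(31, 11)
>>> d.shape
(31,)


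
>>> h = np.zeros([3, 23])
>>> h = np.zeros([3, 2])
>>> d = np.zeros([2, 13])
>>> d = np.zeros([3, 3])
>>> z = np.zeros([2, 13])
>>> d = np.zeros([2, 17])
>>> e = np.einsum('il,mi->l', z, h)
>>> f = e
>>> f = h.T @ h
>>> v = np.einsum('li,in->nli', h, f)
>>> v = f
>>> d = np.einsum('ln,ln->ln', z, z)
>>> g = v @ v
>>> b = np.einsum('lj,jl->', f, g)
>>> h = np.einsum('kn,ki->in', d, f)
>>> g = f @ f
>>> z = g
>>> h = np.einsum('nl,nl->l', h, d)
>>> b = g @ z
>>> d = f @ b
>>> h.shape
(13,)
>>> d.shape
(2, 2)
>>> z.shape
(2, 2)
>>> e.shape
(13,)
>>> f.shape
(2, 2)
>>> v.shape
(2, 2)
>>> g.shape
(2, 2)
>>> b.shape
(2, 2)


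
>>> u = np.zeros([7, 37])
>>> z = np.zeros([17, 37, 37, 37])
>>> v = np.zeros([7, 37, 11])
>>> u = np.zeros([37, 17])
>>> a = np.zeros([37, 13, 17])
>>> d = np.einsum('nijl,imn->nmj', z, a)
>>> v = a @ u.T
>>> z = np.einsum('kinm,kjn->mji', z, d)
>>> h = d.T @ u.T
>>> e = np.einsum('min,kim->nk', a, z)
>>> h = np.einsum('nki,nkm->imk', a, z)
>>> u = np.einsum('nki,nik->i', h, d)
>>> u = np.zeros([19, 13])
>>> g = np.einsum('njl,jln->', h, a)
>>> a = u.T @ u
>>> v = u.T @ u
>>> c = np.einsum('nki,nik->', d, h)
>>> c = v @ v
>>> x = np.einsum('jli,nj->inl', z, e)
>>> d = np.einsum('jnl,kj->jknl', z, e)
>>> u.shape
(19, 13)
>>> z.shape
(37, 13, 37)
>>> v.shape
(13, 13)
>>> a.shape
(13, 13)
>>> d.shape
(37, 17, 13, 37)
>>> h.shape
(17, 37, 13)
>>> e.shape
(17, 37)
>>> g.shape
()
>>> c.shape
(13, 13)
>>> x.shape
(37, 17, 13)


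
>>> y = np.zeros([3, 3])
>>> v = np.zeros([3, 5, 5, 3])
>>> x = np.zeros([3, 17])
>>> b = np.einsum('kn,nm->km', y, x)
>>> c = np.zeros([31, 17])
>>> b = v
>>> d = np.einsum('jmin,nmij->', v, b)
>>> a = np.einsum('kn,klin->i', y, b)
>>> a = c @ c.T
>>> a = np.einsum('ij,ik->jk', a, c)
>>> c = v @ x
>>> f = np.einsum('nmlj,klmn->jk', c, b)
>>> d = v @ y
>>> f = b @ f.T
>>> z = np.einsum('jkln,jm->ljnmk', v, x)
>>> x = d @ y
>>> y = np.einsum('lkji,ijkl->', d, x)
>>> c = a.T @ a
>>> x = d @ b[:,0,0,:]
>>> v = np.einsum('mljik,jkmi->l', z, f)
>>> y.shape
()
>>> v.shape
(3,)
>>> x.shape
(3, 5, 5, 3)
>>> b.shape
(3, 5, 5, 3)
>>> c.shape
(17, 17)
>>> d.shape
(3, 5, 5, 3)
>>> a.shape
(31, 17)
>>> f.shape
(3, 5, 5, 17)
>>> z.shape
(5, 3, 3, 17, 5)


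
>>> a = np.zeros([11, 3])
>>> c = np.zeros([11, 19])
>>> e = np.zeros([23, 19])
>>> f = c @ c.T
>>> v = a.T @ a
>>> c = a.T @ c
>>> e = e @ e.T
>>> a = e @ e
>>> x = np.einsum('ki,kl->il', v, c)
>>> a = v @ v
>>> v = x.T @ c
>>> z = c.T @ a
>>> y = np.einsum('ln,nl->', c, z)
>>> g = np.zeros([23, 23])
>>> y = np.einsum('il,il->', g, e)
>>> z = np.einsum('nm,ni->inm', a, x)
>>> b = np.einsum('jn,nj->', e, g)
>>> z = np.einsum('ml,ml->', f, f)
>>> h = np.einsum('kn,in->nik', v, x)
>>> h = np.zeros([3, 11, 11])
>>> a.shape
(3, 3)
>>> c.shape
(3, 19)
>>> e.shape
(23, 23)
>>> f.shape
(11, 11)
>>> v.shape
(19, 19)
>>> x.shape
(3, 19)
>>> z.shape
()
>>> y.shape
()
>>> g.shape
(23, 23)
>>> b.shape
()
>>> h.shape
(3, 11, 11)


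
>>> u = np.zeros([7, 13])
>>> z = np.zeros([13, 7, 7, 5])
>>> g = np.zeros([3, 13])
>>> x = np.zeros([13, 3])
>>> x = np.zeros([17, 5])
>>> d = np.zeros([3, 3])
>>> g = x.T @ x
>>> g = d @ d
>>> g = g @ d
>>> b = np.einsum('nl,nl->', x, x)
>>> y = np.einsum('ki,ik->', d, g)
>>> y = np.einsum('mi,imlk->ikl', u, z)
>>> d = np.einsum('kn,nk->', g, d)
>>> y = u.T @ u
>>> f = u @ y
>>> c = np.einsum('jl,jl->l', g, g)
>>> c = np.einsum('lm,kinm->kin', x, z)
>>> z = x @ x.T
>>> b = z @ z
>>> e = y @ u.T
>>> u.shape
(7, 13)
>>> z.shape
(17, 17)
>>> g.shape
(3, 3)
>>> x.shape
(17, 5)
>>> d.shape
()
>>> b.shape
(17, 17)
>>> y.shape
(13, 13)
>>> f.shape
(7, 13)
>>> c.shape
(13, 7, 7)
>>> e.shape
(13, 7)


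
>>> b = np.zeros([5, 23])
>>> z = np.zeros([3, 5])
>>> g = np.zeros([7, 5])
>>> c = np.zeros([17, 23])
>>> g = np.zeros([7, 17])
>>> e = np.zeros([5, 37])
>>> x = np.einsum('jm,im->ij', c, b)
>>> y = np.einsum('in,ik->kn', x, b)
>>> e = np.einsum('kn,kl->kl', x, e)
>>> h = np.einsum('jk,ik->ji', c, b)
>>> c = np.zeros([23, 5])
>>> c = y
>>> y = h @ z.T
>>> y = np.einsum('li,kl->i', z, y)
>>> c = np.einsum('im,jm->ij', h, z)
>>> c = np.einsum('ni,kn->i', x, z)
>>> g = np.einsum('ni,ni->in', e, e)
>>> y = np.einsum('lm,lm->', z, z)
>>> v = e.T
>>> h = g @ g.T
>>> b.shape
(5, 23)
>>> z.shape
(3, 5)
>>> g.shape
(37, 5)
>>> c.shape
(17,)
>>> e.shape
(5, 37)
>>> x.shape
(5, 17)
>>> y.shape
()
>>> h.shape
(37, 37)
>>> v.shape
(37, 5)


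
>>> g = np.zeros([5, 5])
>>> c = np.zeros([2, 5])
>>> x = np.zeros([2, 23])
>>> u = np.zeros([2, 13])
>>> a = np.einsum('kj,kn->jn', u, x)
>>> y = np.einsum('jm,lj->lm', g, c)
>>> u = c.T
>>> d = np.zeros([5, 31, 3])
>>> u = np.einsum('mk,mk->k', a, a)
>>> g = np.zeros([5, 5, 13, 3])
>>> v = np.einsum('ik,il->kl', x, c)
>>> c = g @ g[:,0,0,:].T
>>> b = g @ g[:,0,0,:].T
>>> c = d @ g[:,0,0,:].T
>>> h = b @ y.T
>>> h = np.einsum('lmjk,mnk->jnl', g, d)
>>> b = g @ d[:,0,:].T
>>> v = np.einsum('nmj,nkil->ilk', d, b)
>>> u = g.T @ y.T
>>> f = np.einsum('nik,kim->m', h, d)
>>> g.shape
(5, 5, 13, 3)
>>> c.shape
(5, 31, 5)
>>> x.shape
(2, 23)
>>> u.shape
(3, 13, 5, 2)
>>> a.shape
(13, 23)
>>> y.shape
(2, 5)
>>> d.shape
(5, 31, 3)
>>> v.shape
(13, 5, 5)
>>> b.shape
(5, 5, 13, 5)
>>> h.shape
(13, 31, 5)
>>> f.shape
(3,)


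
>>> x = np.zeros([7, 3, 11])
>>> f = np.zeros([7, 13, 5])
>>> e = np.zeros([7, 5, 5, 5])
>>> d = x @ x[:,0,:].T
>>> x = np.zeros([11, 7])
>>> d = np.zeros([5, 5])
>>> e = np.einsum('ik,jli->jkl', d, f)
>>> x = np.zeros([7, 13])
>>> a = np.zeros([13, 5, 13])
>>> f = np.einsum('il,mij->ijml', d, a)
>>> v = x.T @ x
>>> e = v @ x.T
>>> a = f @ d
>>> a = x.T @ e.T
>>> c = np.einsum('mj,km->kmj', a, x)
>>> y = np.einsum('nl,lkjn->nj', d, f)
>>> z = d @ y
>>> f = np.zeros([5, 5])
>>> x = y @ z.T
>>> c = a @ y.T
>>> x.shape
(5, 5)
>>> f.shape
(5, 5)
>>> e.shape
(13, 7)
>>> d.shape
(5, 5)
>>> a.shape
(13, 13)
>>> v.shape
(13, 13)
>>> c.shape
(13, 5)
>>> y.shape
(5, 13)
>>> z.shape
(5, 13)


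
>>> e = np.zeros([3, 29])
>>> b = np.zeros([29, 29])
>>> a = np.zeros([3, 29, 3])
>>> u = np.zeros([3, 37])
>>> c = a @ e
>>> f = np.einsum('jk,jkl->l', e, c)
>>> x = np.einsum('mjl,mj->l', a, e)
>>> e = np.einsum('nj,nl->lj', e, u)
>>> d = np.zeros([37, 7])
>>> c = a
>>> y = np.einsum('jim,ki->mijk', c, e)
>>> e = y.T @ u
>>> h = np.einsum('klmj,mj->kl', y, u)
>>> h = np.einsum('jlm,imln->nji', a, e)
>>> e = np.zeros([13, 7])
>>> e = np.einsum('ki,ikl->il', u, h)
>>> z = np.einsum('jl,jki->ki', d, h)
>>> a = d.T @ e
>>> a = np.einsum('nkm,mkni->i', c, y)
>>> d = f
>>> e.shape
(37, 37)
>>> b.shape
(29, 29)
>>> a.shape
(37,)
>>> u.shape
(3, 37)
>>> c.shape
(3, 29, 3)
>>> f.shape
(29,)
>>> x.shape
(3,)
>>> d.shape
(29,)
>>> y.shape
(3, 29, 3, 37)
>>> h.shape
(37, 3, 37)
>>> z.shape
(3, 37)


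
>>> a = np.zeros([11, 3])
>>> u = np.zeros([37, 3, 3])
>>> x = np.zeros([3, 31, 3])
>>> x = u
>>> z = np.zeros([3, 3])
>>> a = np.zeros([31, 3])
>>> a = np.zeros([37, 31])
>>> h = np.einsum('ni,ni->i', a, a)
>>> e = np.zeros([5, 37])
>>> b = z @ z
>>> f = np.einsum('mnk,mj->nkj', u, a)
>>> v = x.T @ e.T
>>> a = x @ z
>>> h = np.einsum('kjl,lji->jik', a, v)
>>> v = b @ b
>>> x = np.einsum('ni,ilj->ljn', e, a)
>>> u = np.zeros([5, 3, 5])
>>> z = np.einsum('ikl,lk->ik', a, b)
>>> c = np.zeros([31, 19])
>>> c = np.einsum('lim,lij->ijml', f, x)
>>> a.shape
(37, 3, 3)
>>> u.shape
(5, 3, 5)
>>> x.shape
(3, 3, 5)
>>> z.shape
(37, 3)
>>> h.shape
(3, 5, 37)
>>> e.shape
(5, 37)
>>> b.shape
(3, 3)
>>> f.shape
(3, 3, 31)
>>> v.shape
(3, 3)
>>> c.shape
(3, 5, 31, 3)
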